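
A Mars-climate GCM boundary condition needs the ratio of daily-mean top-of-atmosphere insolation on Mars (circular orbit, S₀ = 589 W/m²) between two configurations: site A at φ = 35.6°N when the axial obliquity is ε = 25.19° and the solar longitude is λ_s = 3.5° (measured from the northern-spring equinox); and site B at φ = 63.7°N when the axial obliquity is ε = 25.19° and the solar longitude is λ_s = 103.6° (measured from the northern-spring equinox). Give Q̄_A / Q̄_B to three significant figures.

Q̄_A / Q̄_B ≈ 0.713

— Configuration A (φ=+35.6°):
Solar declination: sin δ = sin ε · sin λ_s = sin 25.19° × sin 3.5° = 0.02598, so δ = +1.489°.
cos H₀ = −tan(+35.6°) tan(+1.489°) = -0.0186, H₀ = 1.5894 rad.
Bracket: H₀ sin φ sin δ + cos φ cos δ sin H₀ = 1.5894×0.58212×0.02598 + 0.81310×0.99966×0.99983 = 0.024037 + 0.812685 = 0.836722.
Q̄ = (S₀/π) × [bracket] = (589/π) × 0.836722 = 156.87 W/m².
— Configuration B (φ=+63.7°):
Solar declination: sin δ = sin ε · sin λ_s = sin 25.19° × sin 103.6° = 0.41369, so δ = +24.437°.
cos H₀ = −tan(+63.7°) tan(+24.437°) = -0.9194, H₀ = 2.7373 rad.
Bracket: H₀ sin φ sin δ + cos φ cos δ sin H₀ = 2.7373×0.89649×0.41369 + 0.44307×0.91042×0.39334 = 1.015180 + 0.158665 = 1.173845.
Q̄ = (S₀/π) × [bracket] = (589/π) × 1.173845 = 220.08 W/m².
Ratio Q̄_A / Q̄_B = 156.87 / 220.08 = 0.7128.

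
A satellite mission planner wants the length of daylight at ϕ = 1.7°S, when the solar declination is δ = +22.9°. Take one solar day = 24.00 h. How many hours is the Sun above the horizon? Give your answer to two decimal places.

cos h₀ = −tan ϕ · tan δ = −tan(-1.7°) × tan(+22.900°) = 0.0125, so h₀ = 1.5583 rad = 89.28°.
Daylight = 2h₀/(2π) × 24.00 h = (1.5583/π) × 24.00 = 11.90 h.

11.90 h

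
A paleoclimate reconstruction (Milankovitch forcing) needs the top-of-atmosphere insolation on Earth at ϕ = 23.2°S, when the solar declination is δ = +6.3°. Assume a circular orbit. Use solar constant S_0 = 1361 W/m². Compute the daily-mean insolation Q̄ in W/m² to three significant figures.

Q̄ ≈ 367 W/m²

cos h₀ = −tan(-23.2°) tan(+6.300°) = 0.0473, h₀ = 1.5235 rad.
Bracket: h₀ sin ϕ sin δ + cos ϕ cos δ sin h₀ = 1.5235×-0.39394×0.10973 + 0.91914×0.99396×0.99888 = -0.065856 + 0.912565 = 0.846709.
Q̄ = (S_0/π) × [bracket] = (1361/π) × 0.846709 = 366.8 W/m².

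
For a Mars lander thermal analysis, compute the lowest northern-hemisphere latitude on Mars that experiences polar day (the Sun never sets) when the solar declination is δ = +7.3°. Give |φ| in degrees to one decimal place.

|φ| = 82.7°

Polar day requires cos H₀ = −tan φ tan δ ≤ −1, i.e. tan φ tan δ ≥ 1.
The boundary is |tan φ| · |tan δ| = 1, so |φ| = 90° − |δ| = 90° − 7.3° = 82.7° in the northern hemisphere.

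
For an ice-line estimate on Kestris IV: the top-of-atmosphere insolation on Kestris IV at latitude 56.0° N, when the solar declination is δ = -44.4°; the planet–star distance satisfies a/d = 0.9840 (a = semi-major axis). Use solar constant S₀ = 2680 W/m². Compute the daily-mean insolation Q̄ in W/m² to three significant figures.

Q̄ ≈ 0.00 W/m²

cos H₀ = −tan(+56.0°) tan(-44.400°) = 1.4518 ≥ 1 ⇒ polar night, H₀ = 0 and Q̄ = 0.
Inverse-square distance factor (a/d)² = 0.9840² = 0.968256.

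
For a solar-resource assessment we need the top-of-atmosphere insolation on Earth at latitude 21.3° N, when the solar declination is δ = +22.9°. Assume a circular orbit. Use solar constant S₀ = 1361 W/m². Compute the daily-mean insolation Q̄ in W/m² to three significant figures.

Q̄ ≈ 473 W/m²

cos H₀ = −tan(+21.3°) tan(+22.900°) = -0.1647, H₀ = 1.7362 rad.
Bracket: H₀ sin φ sin δ + cos φ cos δ sin H₀ = 1.7362×0.36325×0.38912 + 0.93169×0.92119×0.98634 = 0.245408 + 0.846540 = 1.091948.
Q̄ = (S₀/π) × [bracket] = (1361/π) × 1.091948 = 473.1 W/m².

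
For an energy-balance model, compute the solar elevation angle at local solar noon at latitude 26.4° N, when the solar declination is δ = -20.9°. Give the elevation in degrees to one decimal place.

42.7°

At local noon the hour angle is zero, so the zenith angle equals |ϕ − δ| = |+26.4° − (-20.900°)| = 47.300°.
Elevation = 90° − 47.300° = 42.7°.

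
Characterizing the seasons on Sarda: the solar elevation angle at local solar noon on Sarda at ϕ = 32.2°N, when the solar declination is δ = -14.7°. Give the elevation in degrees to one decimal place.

At local noon the hour angle is zero, so the zenith angle equals |ϕ − δ| = |+32.2° − (-14.700°)| = 46.900°.
Elevation = 90° − 46.900° = 43.1°.

43.1°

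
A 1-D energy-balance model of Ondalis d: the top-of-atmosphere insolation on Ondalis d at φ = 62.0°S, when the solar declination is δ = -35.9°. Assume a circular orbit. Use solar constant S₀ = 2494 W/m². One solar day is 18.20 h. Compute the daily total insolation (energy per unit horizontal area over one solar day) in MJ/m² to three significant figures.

cos H₀ = −tan(-62.0°) tan(-35.900°) = -1.3614 ≤ −1 ⇒ polar day, H₀ = π.
Bracket: H₀ sin φ sin δ + cos φ cos δ sin H₀ = 3.1416×-0.88295×-0.58637 + 0.46947×0.81004×0.00000 = 1.626518 + 0.000000 = 1.626518.
Q̄ = (S₀/π) × [bracket] = (2494/π) × 1.626518 = 1291.2 W/m².
Daily total = Q̄ × 18.20 h × 3600 s/h = 1291.2 × 18.20 × 3600 / 10⁶ = 84.60 MJ/m².

84.6 MJ/m²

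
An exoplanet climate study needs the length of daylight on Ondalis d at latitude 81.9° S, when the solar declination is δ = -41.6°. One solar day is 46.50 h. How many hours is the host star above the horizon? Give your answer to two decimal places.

Sunrise equation: cos H₀ = −tan φ · tan δ = -6.2383 ≤ −1, so the host star never sets (polar day) and H₀ = π.
Daylight = 2H₀/(2π) × 46.50 h = (3.1416/π) × 46.50 = 46.50 h.

46.50 h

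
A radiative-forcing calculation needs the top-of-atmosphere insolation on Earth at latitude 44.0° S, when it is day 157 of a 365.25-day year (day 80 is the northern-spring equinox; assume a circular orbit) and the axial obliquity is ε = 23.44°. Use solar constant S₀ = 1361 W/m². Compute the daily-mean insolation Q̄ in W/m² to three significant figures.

Q̄ ≈ 129 W/m²

Solar longitude: λ_s = 360° × (157 − 80)/365.25 = 75.893°.
sin δ = sin 23.44° × sin 75.893° = 0.38579, so δ = +22.693°.
cos H₀ = −tan(-44.0°) tan(+22.693°) = 0.4038, H₀ = 1.1551 rad.
Bracket: H₀ sin φ sin δ + cos φ cos δ sin H₀ = 1.1551×-0.69466×0.38579 + 0.71934×0.92259×0.91484 = -0.309559 + 0.607139 = 0.297580.
Q̄ = (S₀/π) × [bracket] = (1361/π) × 0.297580 = 128.9 W/m².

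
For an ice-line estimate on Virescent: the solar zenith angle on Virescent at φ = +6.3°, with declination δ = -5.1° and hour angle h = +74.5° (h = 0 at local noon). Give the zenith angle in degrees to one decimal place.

cos θ_z = sin φ sin δ + cos φ cos δ cos h = -0.009755 + 0.264573 = 0.254818.
θ_z = arccos(0.254818) = 75.2°.

θ_z = 75.2°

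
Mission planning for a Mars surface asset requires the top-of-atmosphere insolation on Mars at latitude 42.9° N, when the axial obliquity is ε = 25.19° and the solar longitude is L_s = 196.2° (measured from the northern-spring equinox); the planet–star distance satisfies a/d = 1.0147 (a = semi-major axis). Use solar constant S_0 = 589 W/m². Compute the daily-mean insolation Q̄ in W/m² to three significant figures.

Solar declination: sin δ = sin ε · sin L_s = sin 25.19° × sin 196.2° = -0.11874, so δ = -6.820°.
cos h₀ = −tan(+42.9°) tan(-6.820°) = 0.1111, h₀ = 1.4594 rad.
Bracket: h₀ sin ϕ sin δ + cos ϕ cos δ sin h₀ = 1.4594×0.68072×-0.11874 + 0.73254×0.99292×0.99381 = -0.117961 + 0.722851 = 0.604890.
Inverse-square distance factor (a/d)² = 1.0147² = 1.029616.
Q̄ = (S_0/π) × 1.029616 × [bracket] = (589/π) × 1.029616 × 0.604890 = 116.8 W/m².

Q̄ ≈ 117 W/m²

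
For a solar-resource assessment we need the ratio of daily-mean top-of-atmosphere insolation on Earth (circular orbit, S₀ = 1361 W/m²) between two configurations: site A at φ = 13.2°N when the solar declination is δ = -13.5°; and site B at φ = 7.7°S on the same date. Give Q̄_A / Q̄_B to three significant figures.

Q̄_A / Q̄_B ≈ 0.853

— Configuration A (φ=+13.2°):
cos H₀ = −tan(+13.2°) tan(-13.500°) = 0.0563, H₀ = 1.5145 rad.
Bracket: H₀ sin φ sin δ + cos φ cos δ sin H₀ = 1.5145×0.22835×-0.23345 + 0.97358×0.97237×0.99841 = -0.080735 + 0.945175 = 0.864440.
Q̄ = (S₀/π) × [bracket] = (1361/π) × 0.864440 = 374.49 W/m².
— Configuration B (φ=-7.7°):
cos H₀ = −tan(-7.7°) tan(-13.500°) = -0.0325, H₀ = 1.6033 rad.
Bracket: H₀ sin φ sin δ + cos φ cos δ sin H₀ = 1.6033×-0.13399×-0.23345 + 0.99098×0.97237×0.99947 = 0.050151 + 0.963089 = 1.013240.
Q̄ = (S₀/π) × [bracket] = (1361/π) × 1.013240 = 438.96 W/m².
Ratio Q̄_A / Q̄_B = 374.49 / 438.96 = 0.8531.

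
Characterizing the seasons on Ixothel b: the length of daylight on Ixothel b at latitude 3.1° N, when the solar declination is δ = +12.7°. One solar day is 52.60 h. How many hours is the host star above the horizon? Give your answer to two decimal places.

26.50 h

cos h₀ = −tan ϕ · tan δ = −tan(+3.1°) × tan(+12.700°) = -0.0122, so h₀ = 1.5830 rad = 90.70°.
Daylight = 2h₀/(2π) × 52.60 h = (1.5830/π) × 52.60 = 26.50 h.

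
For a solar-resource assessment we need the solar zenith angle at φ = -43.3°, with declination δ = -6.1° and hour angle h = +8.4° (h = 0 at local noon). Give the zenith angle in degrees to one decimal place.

cos θ_z = sin φ sin δ + cos φ cos δ cos h = 0.072878 + 0.715889 = 0.788767.
θ_z = arccos(0.788767) = 37.9°.

θ_z = 37.9°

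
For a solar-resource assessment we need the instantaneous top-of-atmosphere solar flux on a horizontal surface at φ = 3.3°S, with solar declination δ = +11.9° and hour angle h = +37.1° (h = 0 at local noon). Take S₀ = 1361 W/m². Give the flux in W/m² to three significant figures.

1.04e+03 W/m²

cos θ_z = sin φ sin δ + cos φ cos δ cos h = -0.011870 + 0.779149 = 0.767279.
Flux = S₀ · cos θ_z = 1361 × 0.767279 = 1044 W/m².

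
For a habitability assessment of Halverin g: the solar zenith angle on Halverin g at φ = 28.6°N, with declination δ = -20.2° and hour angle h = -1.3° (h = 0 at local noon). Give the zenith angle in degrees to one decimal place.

θ_z = 48.8°

cos θ_z = sin φ sin δ + cos φ cos δ cos h = -0.165291 + 0.823769 = 0.658478.
θ_z = arccos(0.658478) = 48.8°.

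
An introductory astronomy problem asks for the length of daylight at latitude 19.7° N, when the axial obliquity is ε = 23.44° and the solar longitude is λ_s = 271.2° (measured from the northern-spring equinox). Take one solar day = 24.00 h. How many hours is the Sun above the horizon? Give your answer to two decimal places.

10.81 h

Solar declination: sin δ = sin ε · sin λ_s = sin 23.44° × sin 271.2° = -0.39770, so δ = -23.435°.
cos H₀ = −tan φ · tan δ = −tan(+19.7°) × tan(-23.435°) = 0.1552, so H₀ = 1.4150 rad = 81.07°.
Daylight = 2H₀/(2π) × 24.00 h = (1.4150/π) × 24.00 = 10.81 h.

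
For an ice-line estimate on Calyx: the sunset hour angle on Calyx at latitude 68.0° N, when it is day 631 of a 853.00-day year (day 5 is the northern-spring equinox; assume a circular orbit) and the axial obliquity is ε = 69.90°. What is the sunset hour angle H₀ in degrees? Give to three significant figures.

H₀ = 0.00°

Solar longitude: λ_s = 360° × (631 − 5)/853.00 = 264.197°.
sin δ = sin 69.90° × sin 264.197° = -0.93428, so δ = -69.112°.
cos H₀ = −tan φ · tan δ = 6.4858 ≥ 1, so the host star never rises (polar night) and H₀ = 0.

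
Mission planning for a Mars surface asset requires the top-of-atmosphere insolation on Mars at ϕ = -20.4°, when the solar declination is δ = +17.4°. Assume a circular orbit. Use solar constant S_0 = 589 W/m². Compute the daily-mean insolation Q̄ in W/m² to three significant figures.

Q̄ ≈ 138 W/m²

cos h₀ = −tan(-20.4°) tan(+17.400°) = 0.1165, h₀ = 1.4540 rad.
Bracket: h₀ sin ϕ sin δ + cos ϕ cos δ sin h₀ = 1.4540×-0.34857×0.29904 + 0.93728×0.95424×0.99319 = -0.151560 + 0.888299 = 0.736739.
Q̄ = (S_0/π) × [bracket] = (589/π) × 0.736739 = 138.1 W/m².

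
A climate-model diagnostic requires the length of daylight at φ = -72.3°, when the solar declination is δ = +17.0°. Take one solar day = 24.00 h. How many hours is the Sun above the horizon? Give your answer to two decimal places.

cos H₀ = −tan φ · tan δ = −tan(-72.3°) × tan(+17.000°) = 0.9580, so H₀ = 0.2909 rad = 16.67°.
Daylight = 2H₀/(2π) × 24.00 h = (0.2909/π) × 24.00 = 2.22 h.

2.22 h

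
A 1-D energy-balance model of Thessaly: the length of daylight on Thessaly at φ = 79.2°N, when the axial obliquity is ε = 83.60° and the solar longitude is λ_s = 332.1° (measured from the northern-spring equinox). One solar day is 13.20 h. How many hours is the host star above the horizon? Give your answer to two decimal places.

0.00 h

Solar declination: sin δ = sin ε · sin λ_s = sin 83.60° × sin 332.1° = -0.46501, so δ = -27.711°.
cos H₀ = −tan φ · tan δ = 2.7535 ≥ 1, so the host star never rises (polar night) and H₀ = 0.
Daylight = 2H₀/(2π) × 13.20 h = (0.0000/π) × 13.20 = 0.00 h.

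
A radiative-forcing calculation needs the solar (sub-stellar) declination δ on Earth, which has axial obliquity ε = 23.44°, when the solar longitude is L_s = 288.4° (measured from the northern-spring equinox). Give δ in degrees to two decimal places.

sin δ = sin ε · sin L_s = sin 23.44° × sin 288.4° = -0.377452.
δ = arcsin(-0.377452) = -22.18°.

δ = -22.18°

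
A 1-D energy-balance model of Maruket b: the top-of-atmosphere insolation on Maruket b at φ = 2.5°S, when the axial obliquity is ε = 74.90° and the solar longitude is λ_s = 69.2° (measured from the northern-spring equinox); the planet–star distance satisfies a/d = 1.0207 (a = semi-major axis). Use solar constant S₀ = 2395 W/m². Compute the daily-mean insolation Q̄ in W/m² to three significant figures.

Q̄ ≈ 294 W/m²

Solar declination: sin δ = sin ε · sin λ_s = sin 74.90° × sin 69.2° = 0.90255, so δ = +64.495°.
cos H₀ = −tan(-2.5°) tan(+64.495°) = 0.0915, H₀ = 1.4792 rad.
Bracket: H₀ sin φ sin δ + cos φ cos δ sin H₀ = 1.4792×-0.04362×0.90255 + 0.99905×0.43059×0.99580 = -0.058235 + 0.428374 = 0.370139.
Inverse-square distance factor (a/d)² = 1.0207² = 1.041828.
Q̄ = (S₀/π) × 1.041828 × [bracket] = (2395/π) × 1.041828 × 0.370139 = 294.0 W/m².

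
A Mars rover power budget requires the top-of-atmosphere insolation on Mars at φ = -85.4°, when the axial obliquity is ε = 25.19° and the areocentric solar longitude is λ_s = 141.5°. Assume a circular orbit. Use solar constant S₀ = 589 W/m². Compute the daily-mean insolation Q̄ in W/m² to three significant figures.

sin δ = sin 25.19° × sin 141.5° = 0.26496, so δ = +15.364°.
cos H₀ = −tan(-85.4°) tan(+15.364°) = 3.4151 ≥ 1 ⇒ polar night, H₀ = 0 and Q̄ = 0.

Q̄ ≈ 0.00 W/m²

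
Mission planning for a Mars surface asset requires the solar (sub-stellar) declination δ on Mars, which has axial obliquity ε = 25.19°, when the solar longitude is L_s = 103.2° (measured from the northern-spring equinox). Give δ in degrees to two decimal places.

δ = +24.48°

sin δ = sin ε · sin L_s = sin 25.19° × sin 103.2° = 0.414376.
δ = arcsin(0.414376) = +24.48°.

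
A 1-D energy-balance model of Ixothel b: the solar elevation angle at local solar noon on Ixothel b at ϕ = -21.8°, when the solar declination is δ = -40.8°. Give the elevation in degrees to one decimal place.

71.0°

At local noon the hour angle is zero, so the zenith angle equals |ϕ − δ| = |-21.8° − (-40.800°)| = 19.000°.
Elevation = 90° − 19.000° = 71.0°.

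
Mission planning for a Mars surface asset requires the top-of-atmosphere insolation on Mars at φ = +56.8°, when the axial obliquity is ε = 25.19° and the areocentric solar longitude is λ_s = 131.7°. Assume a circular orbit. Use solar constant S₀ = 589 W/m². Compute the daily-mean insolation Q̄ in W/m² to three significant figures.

Q̄ ≈ 189 W/m²

sin δ = sin 25.19° × sin 131.7° = 0.31779, so δ = +18.529°.
cos H₀ = −tan(+56.8°) tan(+18.529°) = -0.5122, H₀ = 2.1085 rad.
Bracket: H₀ sin φ sin δ + cos φ cos δ sin H₀ = 2.1085×0.83676×0.31779 + 0.54756×0.94816×0.85888 = 0.560680 + 0.445909 = 1.006589.
Q̄ = (S₀/π) × [bracket] = (589/π) × 1.006589 = 188.7 W/m².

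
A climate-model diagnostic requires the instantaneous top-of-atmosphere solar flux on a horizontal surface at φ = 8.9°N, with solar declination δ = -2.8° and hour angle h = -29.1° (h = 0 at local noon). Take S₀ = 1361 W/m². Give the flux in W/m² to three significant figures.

1.16e+03 W/m²

cos θ_z = sin φ sin δ + cos φ cos δ cos h = -0.007558 + 0.862221 = 0.854663.
Flux = S₀ · cos θ_z = 1361 × 0.854663 = 1163 W/m².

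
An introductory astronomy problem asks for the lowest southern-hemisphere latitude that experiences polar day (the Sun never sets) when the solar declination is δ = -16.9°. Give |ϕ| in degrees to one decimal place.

Polar day requires cos h₀ = −tan ϕ tan δ ≤ −1, i.e. tan ϕ tan δ ≥ 1.
The boundary is |tan ϕ| · |tan δ| = 1, so |ϕ| = 90° − |δ| = 90° − 16.9° = 73.1° in the southern hemisphere.

|ϕ| = 73.1°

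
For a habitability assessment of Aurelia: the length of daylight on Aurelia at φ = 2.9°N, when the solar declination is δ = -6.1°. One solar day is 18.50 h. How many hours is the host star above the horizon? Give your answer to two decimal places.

9.22 h

cos H₀ = −tan φ · tan δ = −tan(+2.9°) × tan(-6.100°) = 0.0054, so H₀ = 1.5654 rad = 89.69°.
Daylight = 2H₀/(2π) × 18.50 h = (1.5654/π) × 18.50 = 9.22 h.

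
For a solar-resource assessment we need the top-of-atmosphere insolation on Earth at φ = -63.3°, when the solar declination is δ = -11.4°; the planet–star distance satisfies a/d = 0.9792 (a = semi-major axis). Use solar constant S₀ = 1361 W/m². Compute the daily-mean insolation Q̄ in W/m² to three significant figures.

Q̄ ≈ 313 W/m²

cos H₀ = −tan(-63.3°) tan(-11.400°) = -0.4009, H₀ = 1.9833 rad.
Bracket: H₀ sin φ sin δ + cos φ cos δ sin H₀ = 1.9833×-0.89337×-0.19766 + 0.44932×0.98027×0.91612 = 0.350218 + 0.403510 = 0.753728.
Inverse-square distance factor (a/d)² = 0.9792² = 0.958833.
Q̄ = (S₀/π) × 0.958833 × [bracket] = (1361/π) × 0.958833 × 0.753728 = 313.1 W/m².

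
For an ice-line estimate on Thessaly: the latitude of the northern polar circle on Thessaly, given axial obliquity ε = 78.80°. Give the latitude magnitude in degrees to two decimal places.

11.20°

The polar circle is the lowest latitude that experiences at least one full rotation of continuous daylight at the northern-summer solstice; it lies at |φ| = 90° − ε = 90° − 78.80° = 11.20°.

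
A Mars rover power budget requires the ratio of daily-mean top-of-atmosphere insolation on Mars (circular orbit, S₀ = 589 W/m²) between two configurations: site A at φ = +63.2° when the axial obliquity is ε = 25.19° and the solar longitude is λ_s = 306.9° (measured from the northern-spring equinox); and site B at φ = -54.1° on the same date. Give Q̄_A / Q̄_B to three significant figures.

Q̄_A / Q̄_B ≈ 0.0580

— Configuration A (φ=+63.2°):
Solar declination: sin δ = sin ε · sin λ_s = sin 25.19° × sin 306.9° = -0.34036, so δ = -19.899°.
cos H₀ = −tan(+63.2°) tan(-19.899°) = 0.7166, H₀ = 0.7719 rad.
Bracket: H₀ sin φ sin δ + cos φ cos δ sin H₀ = 0.7719×0.89259×-0.34036 + 0.45088×0.94029×0.69750 = -0.234505 + 0.295711 = 0.061206.
Q̄ = (S₀/π) × [bracket] = (589/π) × 0.061206 = 11.475 W/m².
— Configuration B (φ=-54.1°):
cos H₀ = −tan(-54.1°) tan(-19.899°) = -0.5000, H₀ = 2.0945 rad.
Bracket: H₀ sin φ sin δ + cos φ cos δ sin H₀ = 2.0945×-0.81004×-0.34036 + 0.58637×0.94029×0.86600 = 0.577465 + 0.477476 = 1.054941.
Q̄ = (S₀/π) × [bracket] = (589/π) × 1.054941 = 197.79 W/m².
Ratio Q̄_A / Q̄_B = 11.475 / 197.79 = 0.05802.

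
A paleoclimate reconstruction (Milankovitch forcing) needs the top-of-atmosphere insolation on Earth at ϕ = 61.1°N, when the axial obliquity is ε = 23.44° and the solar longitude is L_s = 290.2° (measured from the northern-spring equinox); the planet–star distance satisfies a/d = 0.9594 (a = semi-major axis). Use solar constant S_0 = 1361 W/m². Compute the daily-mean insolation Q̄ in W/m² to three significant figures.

Solar declination: sin δ = sin ε · sin L_s = sin 23.44° × sin 290.2° = -0.37332, so δ = -21.921°.
cos h₀ = −tan(+61.1°) tan(-21.921°) = 0.7290, h₀ = 0.7540 rad.
Bracket: h₀ sin ϕ sin δ + cos ϕ cos δ sin h₀ = 0.7540×0.87546×-0.37332 + 0.48328×0.92770×0.68454 = -0.246427 + 0.306906 = 0.060479.
Inverse-square distance factor (a/d)² = 0.9594² = 0.920448.
Q̄ = (S_0/π) × 0.920448 × [bracket] = (1361/π) × 0.920448 × 0.060479 = 24.12 W/m².

Q̄ ≈ 24.1 W/m²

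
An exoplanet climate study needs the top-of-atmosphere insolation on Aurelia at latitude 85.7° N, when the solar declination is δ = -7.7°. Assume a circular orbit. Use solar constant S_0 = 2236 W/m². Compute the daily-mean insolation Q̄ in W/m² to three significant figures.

cos h₀ = −tan(+85.7°) tan(-7.700°) = 1.7982 ≥ 1 ⇒ polar night, h₀ = 0 and Q̄ = 0.

Q̄ ≈ 0.00 W/m²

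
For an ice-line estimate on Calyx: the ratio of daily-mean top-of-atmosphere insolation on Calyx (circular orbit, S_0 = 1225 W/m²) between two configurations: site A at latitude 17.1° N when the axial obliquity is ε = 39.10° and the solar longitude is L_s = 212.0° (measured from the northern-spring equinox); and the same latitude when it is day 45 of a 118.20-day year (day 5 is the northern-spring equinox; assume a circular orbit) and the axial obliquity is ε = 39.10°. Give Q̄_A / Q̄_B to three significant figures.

Q̄_A / Q̄_B ≈ 0.703

— Configuration A (ϕ=+17.1°):
Solar declination: sin δ = sin ε · sin L_s = sin 39.10° × sin 212.0° = -0.33421, so δ = -19.524°.
cos h₀ = −tan(+17.1°) tan(-19.524°) = 0.1091, h₀ = 1.4615 rad.
Bracket: h₀ sin ϕ sin δ + cos ϕ cos δ sin h₀ = 1.4615×0.29404×-0.33421 + 0.95579×0.94250×0.99403 = -0.143623 + 0.895454 = 0.751831.
Q̄ = (S_0/π) × [bracket] = (1225/π) × 0.751831 = 293.16 W/m².
— Configuration B (ϕ=+17.1°):
Solar longitude: L_s = 360° × (45 − 5)/118.20 = 121.827°.
sin δ = sin 39.10° × sin 121.827° = 0.53585, so δ = +32.401°.
cos h₀ = −tan(+17.1°) tan(+32.401°) = -0.1952, h₀ = 1.7673 rad.
Bracket: h₀ sin ϕ sin δ + cos ϕ cos δ sin h₀ = 1.7673×0.29404×0.53585 + 0.95579×0.84431×0.98075 = 0.278458 + 0.791449 = 1.069907.
Q̄ = (S_0/π) × [bracket] = (1225/π) × 1.069907 = 417.19 W/m².
Ratio Q̄_A / Q̄_B = 293.16 / 417.19 = 0.7027.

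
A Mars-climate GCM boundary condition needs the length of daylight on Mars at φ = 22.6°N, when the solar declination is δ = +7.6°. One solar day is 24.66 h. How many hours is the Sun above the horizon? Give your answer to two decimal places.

cos H₀ = −tan φ · tan δ = −tan(+22.6°) × tan(+7.600°) = -0.0555, so H₀ = 1.6264 rad = 93.18°.
Daylight = 2H₀/(2π) × 24.66 h = (1.6264/π) × 24.66 = 12.77 h.

12.77 h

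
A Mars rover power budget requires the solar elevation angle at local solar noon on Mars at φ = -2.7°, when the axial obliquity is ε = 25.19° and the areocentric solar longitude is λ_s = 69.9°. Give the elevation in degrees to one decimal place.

63.7°

sin δ = sin 25.19° × sin 69.9° = 0.39970, so δ = +23.559°.
At local noon the hour angle is zero, so the zenith angle equals |φ − δ| = |-2.7° − (+23.559°)| = 26.259°.
Elevation = 90° − 26.259° = 63.7°.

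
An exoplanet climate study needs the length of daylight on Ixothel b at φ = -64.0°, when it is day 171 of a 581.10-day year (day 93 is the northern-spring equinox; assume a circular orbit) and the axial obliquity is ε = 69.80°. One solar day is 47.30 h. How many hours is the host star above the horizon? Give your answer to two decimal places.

Solar longitude: λ_s = 360° × (171 − 93)/581.10 = 48.322°.
sin δ = sin 69.80° × sin 48.322° = 0.70096, so δ = +44.504°.
cos H₀ = −tan φ · tan δ = 2.0151 ≥ 1, so the host star never rises (polar night) and H₀ = 0.
Daylight = 2H₀/(2π) × 47.30 h = (0.0000/π) × 47.30 = 0.00 h.

0.00 h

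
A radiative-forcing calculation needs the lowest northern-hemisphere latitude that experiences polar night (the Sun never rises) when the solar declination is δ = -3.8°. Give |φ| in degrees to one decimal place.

|φ| = 86.2°

Polar night requires cos H₀ = −tan φ tan δ ≥ 1, i.e. tan φ tan δ ≤ −1.
The boundary is |tan φ| · |tan δ| = 1, so |φ| = 90° − |δ| = 90° − 3.8° = 86.2° in the northern hemisphere.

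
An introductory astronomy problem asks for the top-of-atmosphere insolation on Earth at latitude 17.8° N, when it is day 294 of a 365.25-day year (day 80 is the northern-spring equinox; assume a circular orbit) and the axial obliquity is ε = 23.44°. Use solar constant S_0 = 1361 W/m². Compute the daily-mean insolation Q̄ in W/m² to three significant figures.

Q̄ ≈ 362 W/m²

Solar longitude: L_s = 360° × (294 − 80)/365.25 = 210.924°.
sin δ = sin 23.44° × sin 210.924° = -0.20442, so δ = -11.796°.
cos h₀ = −tan(+17.8°) tan(-11.796°) = 0.0670, h₀ = 1.5037 rad.
Bracket: h₀ sin ϕ sin δ + cos ϕ cos δ sin h₀ = 1.5037×0.30570×-0.20442 + 0.95213×0.97888×0.99775 = -0.093968 + 0.929924 = 0.835956.
Q̄ = (S_0/π) × [bracket] = (1361/π) × 0.835956 = 362.2 W/m².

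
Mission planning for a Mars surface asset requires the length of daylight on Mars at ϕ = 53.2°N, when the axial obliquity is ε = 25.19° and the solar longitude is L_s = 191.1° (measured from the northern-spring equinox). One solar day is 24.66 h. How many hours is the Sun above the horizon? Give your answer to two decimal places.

11.47 h

Solar declination: sin δ = sin ε · sin L_s = sin 25.19° × sin 191.1° = -0.08194, so δ = -4.700°.
cos h₀ = −tan ϕ · tan δ = −tan(+53.2°) × tan(-4.700°) = 0.1099, so h₀ = 1.4607 rad = 83.69°.
Daylight = 2h₀/(2π) × 24.66 h = (1.4607/π) × 24.66 = 11.47 h.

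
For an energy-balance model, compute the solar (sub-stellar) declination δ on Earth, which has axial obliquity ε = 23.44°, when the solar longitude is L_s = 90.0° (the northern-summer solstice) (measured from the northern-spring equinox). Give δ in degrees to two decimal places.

δ = +23.44°

sin δ = sin ε · sin L_s = sin 23.44° × sin 90.0° = 0.397789.
δ = arcsin(0.397789) = +23.44°.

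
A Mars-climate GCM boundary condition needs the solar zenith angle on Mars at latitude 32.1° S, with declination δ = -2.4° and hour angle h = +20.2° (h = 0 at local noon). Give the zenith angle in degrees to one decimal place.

θ_z = 35.3°

cos θ_z = sin φ sin δ + cos φ cos δ cos h = 0.022253 + 0.794321 = 0.816574.
θ_z = arccos(0.816574) = 35.3°.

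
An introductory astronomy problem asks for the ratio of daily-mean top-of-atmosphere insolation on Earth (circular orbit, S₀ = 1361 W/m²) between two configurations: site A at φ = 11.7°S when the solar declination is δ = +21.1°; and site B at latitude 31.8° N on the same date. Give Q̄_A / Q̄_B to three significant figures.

— Configuration A (φ=-11.7°):
cos H₀ = −tan(-11.7°) tan(+21.100°) = 0.0799, H₀ = 1.4908 rad.
Bracket: H₀ sin φ sin δ + cos φ cos δ sin H₀ = 1.4908×-0.20279×0.36000 + 0.97922×0.93295×0.99680 = -0.108835 + 0.910640 = 0.801805.
Q̄ = (S₀/π) × [bracket] = (1361/π) × 0.801805 = 347.36 W/m².
— Configuration B (φ=+31.8°):
cos H₀ = −tan(+31.8°) tan(+21.100°) = -0.2392, H₀ = 1.8124 rad.
Bracket: H₀ sin φ sin δ + cos φ cos δ sin H₀ = 1.8124×0.52696×0.36000 + 0.84989×0.93295×0.97096 = 0.343822 + 0.769879 = 1.113701.
Q̄ = (S₀/π) × [bracket] = (1361/π) × 1.113701 = 482.48 W/m².
Ratio Q̄_A / Q̄_B = 347.36 / 482.48 = 0.7199.

Q̄_A / Q̄_B ≈ 0.720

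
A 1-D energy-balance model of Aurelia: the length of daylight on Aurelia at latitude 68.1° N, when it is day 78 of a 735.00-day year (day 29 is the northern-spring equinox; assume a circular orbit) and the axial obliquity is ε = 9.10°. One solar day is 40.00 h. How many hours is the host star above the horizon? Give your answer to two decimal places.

Solar longitude: λ_s = 360° × (78 − 29)/735.00 = 24.000°.
sin δ = sin 9.10° × sin 24.000° = 0.06433, so δ = +3.688°.
cos H₀ = −tan φ · tan δ = −tan(+68.1°) × tan(+3.688°) = -0.1604, so H₀ = 1.7318 rad = 99.23°.
Daylight = 2H₀/(2π) × 40.00 h = (1.7318/π) × 40.00 = 22.05 h.

22.05 h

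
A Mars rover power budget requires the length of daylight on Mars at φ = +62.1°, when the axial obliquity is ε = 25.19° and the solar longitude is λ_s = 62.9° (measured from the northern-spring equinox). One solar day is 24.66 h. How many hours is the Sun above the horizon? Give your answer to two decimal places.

19.27 h

Solar declination: sin δ = sin ε · sin λ_s = sin 25.19° × sin 62.9° = 0.37889, so δ = +22.265°.
cos H₀ = −tan φ · tan δ = −tan(+62.1°) × tan(+22.265°) = -0.7733, so H₀ = 2.4548 rad = 140.65°.
Daylight = 2H₀/(2π) × 24.66 h = (2.4548/π) × 24.66 = 19.27 h.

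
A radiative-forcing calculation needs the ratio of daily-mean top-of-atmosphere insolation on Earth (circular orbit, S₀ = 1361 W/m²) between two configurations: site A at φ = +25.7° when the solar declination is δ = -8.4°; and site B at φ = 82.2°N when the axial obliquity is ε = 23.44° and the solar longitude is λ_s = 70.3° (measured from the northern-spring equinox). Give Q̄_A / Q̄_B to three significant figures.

— Configuration A (φ=+25.7°):
cos H₀ = −tan(+25.7°) tan(-8.400°) = 0.0711, H₀ = 1.4997 rad.
Bracket: H₀ sin φ sin δ + cos φ cos δ sin H₀ = 1.4997×0.43366×-0.14608 + 0.90108×0.98927×0.99747 = -0.095005 + 0.889156 = 0.794151.
Q̄ = (S₀/π) × [bracket] = (1361/π) × 0.794151 = 344.04 W/m².
— Configuration B (φ=+82.2°):
Solar declination: sin δ = sin ε · sin λ_s = sin 23.44° × sin 70.3° = 0.37451, so δ = +21.994°.
cos H₀ = −tan(+82.2°) tan(+21.994°) = -2.9485 ≤ −1 ⇒ polar day, H₀ = π.
Bracket: H₀ sin φ sin δ + cos φ cos δ sin H₀ = 3.1416×0.99075×0.37451 + 0.13572×0.92722×0.00000 = 1.165677 + 0.000000 = 1.165677.
Q̄ = (S₀/π) × [bracket] = (1361/π) × 1.165677 = 504.99 W/m².
Ratio Q̄_A / Q̄_B = 344.04 / 504.99 = 0.6813.

Q̄_A / Q̄_B ≈ 0.681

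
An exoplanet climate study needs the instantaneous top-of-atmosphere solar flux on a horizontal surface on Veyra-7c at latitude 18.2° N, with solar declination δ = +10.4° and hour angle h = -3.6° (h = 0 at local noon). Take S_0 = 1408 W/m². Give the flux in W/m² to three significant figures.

1.39e+03 W/m²

cos θ_z = sin ϕ sin δ + cos ϕ cos δ cos h = 0.056382 + 0.932522 = 0.988904.
Flux = S_0 · cos θ_z = 1408 × 0.988904 = 1392 W/m².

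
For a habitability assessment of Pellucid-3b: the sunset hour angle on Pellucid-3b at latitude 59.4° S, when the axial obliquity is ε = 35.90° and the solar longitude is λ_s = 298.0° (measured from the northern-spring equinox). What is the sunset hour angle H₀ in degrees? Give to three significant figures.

H₀ = 180°

Solar declination: sin δ = sin ε · sin λ_s = sin 35.90° × sin 298.0° = -0.51774, so δ = -31.181°.
Sunrise equation: cos H₀ = −tan φ · tan δ = -1.0233 ≤ −1, so the host star never sets (polar day) and H₀ = π.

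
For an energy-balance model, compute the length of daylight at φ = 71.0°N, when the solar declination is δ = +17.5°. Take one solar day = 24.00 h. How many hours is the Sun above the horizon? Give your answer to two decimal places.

20.84 h

cos H₀ = −tan φ · tan δ = −tan(+71.0°) × tan(+17.500°) = -0.9157, so H₀ = 2.7280 rad = 156.30°.
Daylight = 2H₀/(2π) × 24.00 h = (2.7280/π) × 24.00 = 20.84 h.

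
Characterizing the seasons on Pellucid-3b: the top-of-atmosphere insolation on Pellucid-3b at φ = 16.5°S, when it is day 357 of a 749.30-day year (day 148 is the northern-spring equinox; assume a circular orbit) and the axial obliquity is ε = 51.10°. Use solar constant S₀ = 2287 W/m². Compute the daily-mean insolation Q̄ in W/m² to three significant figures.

Q̄ ≈ 229 W/m²

Solar longitude: λ_s = 360° × (357 − 148)/749.30 = 100.414°.
sin δ = sin 51.10° × sin 100.414° = 0.76542, so δ = +49.945°.
cos H₀ = −tan(-16.5°) tan(+49.945°) = 0.3523, H₀ = 1.2107 rad.
Bracket: H₀ sin φ sin δ + cos φ cos δ sin H₀ = 1.2107×-0.28402×0.76542 + 0.95882×0.64353×0.93588 = -0.263200 + 0.577466 = 0.314266.
Q̄ = (S₀/π) × [bracket] = (2287/π) × 0.314266 = 228.8 W/m².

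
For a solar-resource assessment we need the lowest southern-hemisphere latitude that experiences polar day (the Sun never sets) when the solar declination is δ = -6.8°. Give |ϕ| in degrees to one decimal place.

|ϕ| = 83.2°

Polar day requires cos h₀ = −tan ϕ tan δ ≤ −1, i.e. tan ϕ tan δ ≥ 1.
The boundary is |tan ϕ| · |tan δ| = 1, so |ϕ| = 90° − |δ| = 90° − 6.8° = 83.2° in the southern hemisphere.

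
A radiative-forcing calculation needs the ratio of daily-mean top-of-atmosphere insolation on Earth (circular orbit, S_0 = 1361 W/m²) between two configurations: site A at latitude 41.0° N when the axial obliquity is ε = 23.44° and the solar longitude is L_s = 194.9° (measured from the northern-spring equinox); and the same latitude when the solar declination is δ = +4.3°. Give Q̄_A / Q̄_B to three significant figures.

Q̄_A / Q̄_B ≈ 0.780

— Configuration A (ϕ=+41.0°):
Solar declination: sin δ = sin ε · sin L_s = sin 23.44° × sin 194.9° = -0.10228, so δ = -5.871°.
cos h₀ = −tan(+41.0°) tan(-5.871°) = 0.0894, h₀ = 1.4813 rad.
Bracket: h₀ sin ϕ sin δ + cos ϕ cos δ sin h₀ = 1.4813×0.65606×-0.10228 + 0.75471×0.99476×0.99600 = -0.099398 + 0.747752 = 0.648354.
Q̄ = (S_0/π) × [bracket] = (1361/π) × 0.648354 = 280.88 W/m².
— Configuration B (ϕ=+41.0°):
cos h₀ = −tan(+41.0°) tan(+4.300°) = -0.0654, h₀ = 1.6362 rad.
Bracket: h₀ sin ϕ sin δ + cos ϕ cos δ sin h₀ = 1.6362×0.65606×0.07498 + 0.75471×0.99719×0.99786 = 0.080487 + 0.750979 = 0.831466.
Q̄ = (S_0/π) × [bracket] = (1361/π) × 0.831466 = 360.21 W/m².
Ratio Q̄_A / Q̄_B = 280.88 / 360.21 = 0.7798.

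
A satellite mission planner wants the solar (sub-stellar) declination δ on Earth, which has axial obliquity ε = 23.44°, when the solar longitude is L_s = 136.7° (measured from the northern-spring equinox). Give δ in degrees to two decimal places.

δ = +15.83°

sin δ = sin ε · sin L_s = sin 23.44° × sin 136.7° = 0.272811.
δ = arcsin(0.272811) = +15.83°.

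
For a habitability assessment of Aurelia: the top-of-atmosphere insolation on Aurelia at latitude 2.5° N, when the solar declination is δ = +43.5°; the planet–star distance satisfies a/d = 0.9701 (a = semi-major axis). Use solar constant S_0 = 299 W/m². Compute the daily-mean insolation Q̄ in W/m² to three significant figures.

cos h₀ = −tan(+2.5°) tan(+43.500°) = -0.0414, h₀ = 1.6122 rad.
Bracket: h₀ sin ϕ sin δ + cos ϕ cos δ sin h₀ = 1.6122×0.04362×0.68835 + 0.99905×0.72537×0.99914 = 0.048408 + 0.724058 = 0.772466.
Inverse-square distance factor (a/d)² = 0.9701² = 0.941094.
Q̄ = (S_0/π) × 0.941094 × [bracket] = (299/π) × 0.941094 × 0.772466 = 69.19 W/m².

Q̄ ≈ 69.2 W/m²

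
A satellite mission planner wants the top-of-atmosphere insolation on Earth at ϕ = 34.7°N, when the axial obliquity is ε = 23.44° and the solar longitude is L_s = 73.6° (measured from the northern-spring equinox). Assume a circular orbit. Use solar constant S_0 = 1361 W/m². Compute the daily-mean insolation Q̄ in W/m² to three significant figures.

Q̄ ≈ 491 W/m²

Solar declination: sin δ = sin ε · sin L_s = sin 23.44° × sin 73.6° = 0.38160, so δ = +22.433°.
cos h₀ = −tan(+34.7°) tan(+22.433°) = -0.2859, h₀ = 1.8607 rad.
Bracket: h₀ sin ϕ sin δ + cos ϕ cos δ sin h₀ = 1.8607×0.56928×0.38160 + 0.82214×0.92433×0.95827 = 0.404213 + 0.728217 = 1.132430.
Q̄ = (S_0/π) × [bracket] = (1361/π) × 1.132430 = 490.6 W/m².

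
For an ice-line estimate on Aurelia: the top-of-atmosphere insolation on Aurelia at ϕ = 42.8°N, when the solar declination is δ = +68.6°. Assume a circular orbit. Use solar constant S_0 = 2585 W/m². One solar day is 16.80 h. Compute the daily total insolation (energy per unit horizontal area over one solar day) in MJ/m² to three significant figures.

cos h₀ = −tan(+42.8°) tan(+68.600°) = -2.3629 ≤ −1 ⇒ polar day, h₀ = π.
Bracket: h₀ sin ϕ sin δ + cos ϕ cos δ sin h₀ = 3.1416×0.67944×0.93106 + 0.73373×0.36488×0.00000 = 1.987374 + 0.000000 = 1.987374.
Q̄ = (S_0/π) × [bracket] = (2585/π) × 1.987374 = 1635.3 W/m².
Daily total = Q̄ × 16.80 h × 3600 s/h = 1635.3 × 16.80 × 3600 / 10⁶ = 98.90 MJ/m².

98.9 MJ/m²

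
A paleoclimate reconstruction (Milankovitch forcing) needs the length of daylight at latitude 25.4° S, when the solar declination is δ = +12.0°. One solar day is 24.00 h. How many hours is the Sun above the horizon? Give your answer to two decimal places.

11.23 h

cos H₀ = −tan φ · tan δ = −tan(-25.4°) × tan(+12.000°) = 0.1009, so H₀ = 1.4697 rad = 84.21°.
Daylight = 2H₀/(2π) × 24.00 h = (1.4697/π) × 24.00 = 11.23 h.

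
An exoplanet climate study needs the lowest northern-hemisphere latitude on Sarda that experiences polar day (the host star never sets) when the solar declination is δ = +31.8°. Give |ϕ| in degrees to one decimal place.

Polar day requires cos h₀ = −tan ϕ tan δ ≤ −1, i.e. tan ϕ tan δ ≥ 1.
The boundary is |tan ϕ| · |tan δ| = 1, so |ϕ| = 90° − |δ| = 90° − 31.8° = 58.2° in the northern hemisphere.

|ϕ| = 58.2°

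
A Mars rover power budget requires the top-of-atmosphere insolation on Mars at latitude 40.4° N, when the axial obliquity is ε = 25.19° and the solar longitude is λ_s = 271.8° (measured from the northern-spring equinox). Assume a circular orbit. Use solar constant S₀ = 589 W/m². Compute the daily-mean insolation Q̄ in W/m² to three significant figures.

Solar declination: sin δ = sin ε · sin λ_s = sin 25.19° × sin 271.8° = -0.42541, so δ = -25.177°.
cos H₀ = −tan(+40.4°) tan(-25.177°) = 0.4001, H₀ = 1.1592 rad.
Bracket: H₀ sin φ sin δ + cos φ cos δ sin H₀ = 1.1592×0.64812×-0.42541 + 0.76154×0.90500×0.91649 = -0.319611 + 0.631639 = 0.312028.
Q̄ = (S₀/π) × [bracket] = (589/π) × 0.312028 = 58.50 W/m².

Q̄ ≈ 58.5 W/m²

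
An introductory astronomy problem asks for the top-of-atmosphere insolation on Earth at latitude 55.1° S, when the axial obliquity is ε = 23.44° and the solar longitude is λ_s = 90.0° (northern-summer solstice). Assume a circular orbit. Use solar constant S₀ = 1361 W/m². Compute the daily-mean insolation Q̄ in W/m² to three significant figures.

Solar declination: sin δ = sin ε · sin λ_s = sin 23.44° × sin 90.0° = 0.39779, so δ = +23.440°.
cos H₀ = −tan(-55.1°) tan(+23.440°) = 0.6215, H₀ = 0.9001 rad.
Bracket: H₀ sin φ sin δ + cos φ cos δ sin H₀ = 0.9001×-0.82015×0.39779 + 0.57215×0.91748×0.78341 = -0.293655 + 0.411240 = 0.117585.
Q̄ = (S₀/π) × [bracket] = (1361/π) × 0.117585 = 50.94 W/m².

Q̄ ≈ 50.9 W/m²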